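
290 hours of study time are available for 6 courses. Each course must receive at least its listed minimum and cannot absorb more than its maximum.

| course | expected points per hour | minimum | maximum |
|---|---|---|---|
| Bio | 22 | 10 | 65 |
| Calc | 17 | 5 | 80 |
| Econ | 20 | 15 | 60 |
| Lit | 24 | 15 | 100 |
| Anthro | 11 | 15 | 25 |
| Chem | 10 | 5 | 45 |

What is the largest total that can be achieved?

6010

Meeting every minimum uses 10+5+15+15+15+5 = 65 hours, leaving 225.
Rank by expected points per hour: Lit 24 > Bio 22 > Econ 20 > Calc 17 > Anthro 11 > Chem 10.
Lit takes 85 more to reach its cap of 100 ; 140 left.
Bio: +55 to 65 (cap) ; 85 left.
Give Econ 45 more to hit its cap of 60 ; 40 left.
Calc: +40 (room for 75) → 45. Pool exhausted.
Total = 22×65 + 17×45 + 20×60 + 24×100 + 11×15 + 10×5 = 6010.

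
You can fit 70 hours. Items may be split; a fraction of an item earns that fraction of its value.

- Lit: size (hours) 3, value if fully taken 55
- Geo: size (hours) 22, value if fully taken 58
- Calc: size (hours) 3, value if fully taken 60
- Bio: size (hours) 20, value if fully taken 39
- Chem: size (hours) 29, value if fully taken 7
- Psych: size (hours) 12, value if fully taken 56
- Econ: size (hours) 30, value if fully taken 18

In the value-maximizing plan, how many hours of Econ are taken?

Rank by value-to-size ratio: Calc 60/3≈20, Lit 55/3≈18.3, Psych 56/12≈4.67, Geo 58/22≈2.64, Bio 39/20≈1.95, Econ 18/30≈0.6, Chem 7/29≈0.241.
Calc: take in full, 3 hours for value 60 ; 67 left.
All 3 hours of Lit fit (value 55) ; 64 remain.
Psych: take in full, 12 hours for value 56 ; 52 left.
All 22 hours of Geo fit (value 58) ; 30 remain.
Bio: take in full, 20 hours for value 39 ; 10 left.
Fill the last 10 hours with part of Econ: 10/30 of it earns 6.

10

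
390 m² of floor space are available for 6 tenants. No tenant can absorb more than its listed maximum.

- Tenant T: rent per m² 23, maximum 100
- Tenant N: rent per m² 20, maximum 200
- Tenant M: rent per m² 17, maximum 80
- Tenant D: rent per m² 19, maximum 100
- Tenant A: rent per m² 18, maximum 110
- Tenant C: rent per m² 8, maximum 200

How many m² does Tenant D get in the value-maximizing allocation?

Highest rent per m² first: Tenant T 23 > Tenant N 20 > Tenant D 19 > Tenant A 18 > Tenant M 17 > Tenant C 8.
Tenant T takes 100 to reach its cap of 100 — 290 left.
Give Tenant N 200 to hit its cap of 200 — 90 left.
Tenant D has room for 100 but only 90 remain, so it gets 90.

90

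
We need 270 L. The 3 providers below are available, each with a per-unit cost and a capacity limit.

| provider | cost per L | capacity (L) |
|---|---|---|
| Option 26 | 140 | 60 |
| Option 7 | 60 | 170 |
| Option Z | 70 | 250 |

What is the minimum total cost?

17200

Cheapest first:
Take 170 from Option 7 at 60 — need 100 more.
Option Z at 70: take 100 of its 250 — requirement met.
Option 26: unused.
Cost = 170×60 + 100×70 = 17200.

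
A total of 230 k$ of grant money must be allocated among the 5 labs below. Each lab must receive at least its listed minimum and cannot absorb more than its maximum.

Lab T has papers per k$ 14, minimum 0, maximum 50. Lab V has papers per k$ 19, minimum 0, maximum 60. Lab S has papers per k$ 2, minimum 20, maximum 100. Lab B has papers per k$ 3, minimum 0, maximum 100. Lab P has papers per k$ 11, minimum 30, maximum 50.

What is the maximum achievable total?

2580

Meeting every minimum uses 0+0+20+0+30 = 50 k$, leaving 180.
Highest papers per k$ first: Lab V 19 > Lab T 14 > Lab P 11 > Lab B 3 > Lab S 2.
Lab V: +60 to 60 (cap) — 120 left.
Lab T takes 50 more to reach its cap of 50 — 70 left.
Give Lab P 20 more to hit its cap of 50 — 50 left.
Only 50 left; Lab B takes them to reach 50.
Total = 14×50 + 19×60 + 2×20 + 3×50 + 11×50 = 2580.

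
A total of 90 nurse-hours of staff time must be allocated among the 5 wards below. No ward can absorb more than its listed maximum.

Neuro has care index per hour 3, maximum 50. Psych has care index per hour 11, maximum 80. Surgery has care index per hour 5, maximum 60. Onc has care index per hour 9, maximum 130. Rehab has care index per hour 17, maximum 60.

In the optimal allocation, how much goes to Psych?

30

Highest care index per hour first: Rehab 17 > Psych 11 > Onc 9 > Surgery 5 > Neuro 3.
Rehab: +60 to 60 (cap) ; 30 left.
Only 30 left; Psych takes them to reach 30.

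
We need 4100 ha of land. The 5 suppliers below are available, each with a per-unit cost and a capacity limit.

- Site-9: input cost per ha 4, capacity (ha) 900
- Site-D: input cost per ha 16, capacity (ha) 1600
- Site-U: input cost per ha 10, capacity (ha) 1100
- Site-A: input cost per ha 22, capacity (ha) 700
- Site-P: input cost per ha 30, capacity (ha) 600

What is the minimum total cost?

51200

Use suppliers in increasing cost order.
Site-9 (4): use full 900 — 3200 ha to go.
Site-U at 10: take all 1100 ha — 2100 still needed.
Site-D at 16: take all 1600 ha — 500 still needed.
Take 500 from Site-A at 22 to finish.
Site-P: unused.
Cost = 900×4 + 1100×10 + 1600×16 + 500×22 = 51200.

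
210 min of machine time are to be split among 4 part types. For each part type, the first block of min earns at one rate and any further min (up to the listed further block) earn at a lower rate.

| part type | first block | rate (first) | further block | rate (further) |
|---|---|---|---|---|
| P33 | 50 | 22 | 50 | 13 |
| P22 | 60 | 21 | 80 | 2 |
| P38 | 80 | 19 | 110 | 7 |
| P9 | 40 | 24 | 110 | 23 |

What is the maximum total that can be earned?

4800

Order all 8 blocks by rate: P9/T1 24 > P9/T2 23 > P33/T1 22 > P22/T1 21 > P38/T1 19 > P33/T2 13 > P38/T2 7 > P22/T2 2.
P9/T1 (24): +40 ; 170 left.
P9/T2 (23): +110 ; 60 left.
Fill P33 T1 block (50 at 22) ; 10 left.
P22 T1 at 21: only 10 left, fill 10.
Total = 24×40 + 23×110 + 22×50 + 21×10 = 4800.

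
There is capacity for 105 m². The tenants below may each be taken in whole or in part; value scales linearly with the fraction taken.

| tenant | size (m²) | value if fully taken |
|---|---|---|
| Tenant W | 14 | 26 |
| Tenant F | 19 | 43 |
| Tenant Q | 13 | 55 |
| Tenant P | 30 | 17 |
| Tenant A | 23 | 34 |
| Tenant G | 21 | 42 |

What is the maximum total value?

208.5

Best value per unit of size first: Tenant Q 55/13≈4.23, Tenant F 43/19≈2.26, Tenant G 42/21≈2, Tenant W 26/14≈1.86, Tenant A 34/23≈1.48, Tenant P 17/30≈0.567.
Tenant Q: take in full, 13 m² for value 55 → 92 left.
Tenant F: take in full, 19 m² for value 43 → 73 left.
All 21 m² of Tenant G fit (value 42) → 52 remain.
Take all of Tenant W (14 m², value 26) → 38 m² left.
Take all of Tenant A (23 m², value 34) → 15 m² left.
Only 15 m² remain; take 15/30 of Tenant P for value 17×15/30 = 8.5.
Total value = 208.5.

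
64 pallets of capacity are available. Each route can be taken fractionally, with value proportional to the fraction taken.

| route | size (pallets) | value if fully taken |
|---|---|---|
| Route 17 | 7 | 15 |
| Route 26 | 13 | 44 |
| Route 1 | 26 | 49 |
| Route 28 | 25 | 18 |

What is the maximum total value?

Rank by value-to-size ratio: Route 26 44/13≈3.38, Route 17 15/7≈2.14, Route 1 49/26≈1.88, Route 28 18/25≈0.72.
All 13 pallets of Route 26 fit (value 44) → 51 remain.
All 7 pallets of Route 17 fit (value 15) → 44 remain.
All 26 pallets of Route 1 fit (value 49) → 18 remain.
18 pallets left: a 18/25 share of Route 28 gives 18×18/25 = 12.96.
Total value = 120.96.

120.96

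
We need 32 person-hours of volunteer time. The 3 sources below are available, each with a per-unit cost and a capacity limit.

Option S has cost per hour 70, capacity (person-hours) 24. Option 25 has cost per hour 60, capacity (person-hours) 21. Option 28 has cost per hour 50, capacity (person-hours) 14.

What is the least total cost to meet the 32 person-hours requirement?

Fill from the cheapest source first.
Take 14 from Option 28 at 50 ; need 18 more.
Option 25 (60): take the remaining 18 ; done.
Option S: unused.
Cost = 14×50 + 18×60 = 1780.

1780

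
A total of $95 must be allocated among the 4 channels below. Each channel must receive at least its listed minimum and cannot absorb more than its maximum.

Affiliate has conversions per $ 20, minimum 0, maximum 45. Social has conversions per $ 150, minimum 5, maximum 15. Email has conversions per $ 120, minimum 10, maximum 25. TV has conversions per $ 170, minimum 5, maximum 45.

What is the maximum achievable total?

Meeting every minimum uses 0+5+10+5 = 20 $, leaving 75.
Highest conversions per $ first: TV 170 > Social 150 > Email 120 > Affiliate 20.
TV takes 40 more to reach its cap of 45 — 35 left.
Social takes 10 more to reach its cap of 15 — 25 left.
Give Email 15 more to hit its cap of 25 — 10 left.
Affiliate has room for 45 more but only 10 remain, so it gets 10.
Total = 20×10 + 150×15 + 120×25 + 170×45 = 13100.

13100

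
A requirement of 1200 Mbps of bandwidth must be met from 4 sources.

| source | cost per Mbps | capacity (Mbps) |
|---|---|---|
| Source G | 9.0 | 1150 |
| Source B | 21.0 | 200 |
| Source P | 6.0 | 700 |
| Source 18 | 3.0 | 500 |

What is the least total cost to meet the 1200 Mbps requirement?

5700

Cheapest first:
Source 18 at 3.0: take all 500 Mbps — 700 still needed.
Source P (6.0): use full 700 — 0 Mbps to go.
Source G, Source B: unused.
Cost = 500×3.0 + 700×6.0 = 5700.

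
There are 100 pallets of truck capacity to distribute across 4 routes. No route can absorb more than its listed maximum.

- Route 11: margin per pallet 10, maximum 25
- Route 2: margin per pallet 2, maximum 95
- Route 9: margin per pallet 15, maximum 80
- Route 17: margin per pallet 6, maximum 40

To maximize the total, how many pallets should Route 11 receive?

Highest margin per pallet first: Route 9 15 > Route 11 10 > Route 17 6 > Route 2 2.
Route 9: +80 to 80 (cap) — 20 left.
Only 20 left; Route 11 takes them to reach 20.

20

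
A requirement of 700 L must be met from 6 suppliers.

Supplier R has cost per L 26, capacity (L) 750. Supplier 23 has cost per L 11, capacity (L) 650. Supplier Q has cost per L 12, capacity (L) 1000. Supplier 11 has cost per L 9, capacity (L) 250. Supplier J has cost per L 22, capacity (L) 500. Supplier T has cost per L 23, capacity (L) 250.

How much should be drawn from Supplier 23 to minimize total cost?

450

Use suppliers in increasing cost order.
Supplier 11 at 9: take all 250 L — 450 still needed.
Supplier 23 at 11: take 450 of its 650 — requirement met.
Supplier Q, Supplier J, Supplier T, Supplier R: unused.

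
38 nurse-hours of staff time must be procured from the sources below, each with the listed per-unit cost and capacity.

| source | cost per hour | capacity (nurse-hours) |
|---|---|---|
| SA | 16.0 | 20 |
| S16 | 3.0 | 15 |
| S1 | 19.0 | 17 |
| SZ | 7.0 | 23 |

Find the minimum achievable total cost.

206

Cheapest first:
Take 15 from S16 at 3.0 ; need 23 more.
SZ (7.0): use full 23 ; 0 nurse-hours to go.
SA, S1: unused.
Cost = 15×3.0 + 23×7.0 = 206.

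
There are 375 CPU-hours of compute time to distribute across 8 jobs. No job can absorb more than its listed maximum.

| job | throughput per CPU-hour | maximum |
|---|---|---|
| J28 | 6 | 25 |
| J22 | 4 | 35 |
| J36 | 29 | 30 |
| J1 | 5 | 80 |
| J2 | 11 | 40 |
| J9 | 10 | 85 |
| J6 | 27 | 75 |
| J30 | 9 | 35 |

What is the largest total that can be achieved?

5070

Rank by throughput per CPU-hour: J36 29 > J6 27 > J2 11 > J9 10 > J30 9 > J28 6 > J1 5 > J22 4.
J36: +30 to 30 (cap) — 345 left.
J6: +75 to 75 (cap) — 270 left.
J2 takes 40 to reach its cap of 40 — 230 left.
J9 takes 85 to reach its cap of 85 — 145 left.
J30 takes 35 to reach its cap of 35 — 110 left.
J28 takes 25 to reach its cap of 25 — 85 left.
J1: +80 to 80 (cap) — 5 left.
Only 5 left; J22 takes them to reach 5.
Total = 6×25 + 4×5 + 29×30 + 5×80 + 11×40 + 10×85 + 27×75 + 9×35 = 5070.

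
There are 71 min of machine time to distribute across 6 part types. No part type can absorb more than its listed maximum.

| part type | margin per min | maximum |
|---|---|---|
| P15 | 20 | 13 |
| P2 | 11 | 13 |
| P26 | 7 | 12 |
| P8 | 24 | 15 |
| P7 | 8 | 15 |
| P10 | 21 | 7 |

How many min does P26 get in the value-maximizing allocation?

8

Highest margin per min first: P8 24 > P10 21 > P15 20 > P2 11 > P7 8 > P26 7.
Give P8 15 to hit its cap of 15 — 56 left.
Give P10 7 to hit its cap of 7 — 49 left.
P15: +13 to 13 (cap) — 36 left.
Give P2 13 to hit its cap of 13 — 23 left.
P7: +15 to 15 (cap) — 8 left.
P26 has room for 12 but only 8 remain, so it gets 8.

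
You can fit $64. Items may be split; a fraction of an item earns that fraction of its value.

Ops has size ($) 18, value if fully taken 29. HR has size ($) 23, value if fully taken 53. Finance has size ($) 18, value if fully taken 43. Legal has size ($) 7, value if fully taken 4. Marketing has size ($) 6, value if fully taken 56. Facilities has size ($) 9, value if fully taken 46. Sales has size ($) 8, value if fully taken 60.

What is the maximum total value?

258

Best value per unit of size first: Marketing 56/6≈9.33, Sales 60/8≈7.5, Facilities 46/9≈5.11, Finance 43/18≈2.39, HR 53/23≈2.3, Ops 29/18≈1.61, Legal 4/7≈0.571.
Take all of Marketing (6 $, value 56) ; 58 $ left.
Sales: take in full, 8 $ for value 60 ; 50 left.
Take all of Facilities (9 $, value 46) ; 41 $ left.
Take all of Finance (18 $, value 43) ; 23 $ left.
Take all of HR (23 $, value 53) ; 0 $ left.
Total value = 258.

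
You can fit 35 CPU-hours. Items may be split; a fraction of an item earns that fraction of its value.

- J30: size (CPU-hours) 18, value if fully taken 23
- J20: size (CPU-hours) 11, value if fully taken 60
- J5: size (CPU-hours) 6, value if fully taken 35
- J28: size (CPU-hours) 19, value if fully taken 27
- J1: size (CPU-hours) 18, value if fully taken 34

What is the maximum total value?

129

Sort by value density: J5 35/6≈5.83, J20 60/11≈5.45, J1 34/18≈1.89, J28 27/19≈1.42, J30 23/18≈1.28.
Take all of J5 (6 CPU-hours, value 35) ; 29 CPU-hours left.
All 11 CPU-hours of J20 fit (value 60) ; 18 remain.
Take all of J1 (18 CPU-hours, value 34) ; 0 CPU-hours left.
Total value = 129.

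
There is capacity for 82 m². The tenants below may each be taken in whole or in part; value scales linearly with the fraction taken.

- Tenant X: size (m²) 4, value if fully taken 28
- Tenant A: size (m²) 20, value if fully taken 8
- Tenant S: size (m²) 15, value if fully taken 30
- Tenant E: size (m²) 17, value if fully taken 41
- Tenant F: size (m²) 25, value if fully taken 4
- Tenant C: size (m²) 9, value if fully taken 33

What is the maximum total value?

Best value per unit of size first: Tenant X 28/4≈7, Tenant C 33/9≈3.67, Tenant E 41/17≈2.41, Tenant S 30/15≈2, Tenant A 8/20≈0.4, Tenant F 4/25≈0.16.
All 4 m² of Tenant X fit (value 28) ; 78 remain.
All 9 m² of Tenant C fit (value 33) ; 69 remain.
All 17 m² of Tenant E fit (value 41) ; 52 remain.
Take all of Tenant S (15 m², value 30) ; 37 m² left.
Tenant A: take in full, 20 m² for value 8 ; 17 left.
Only 17 m² remain; take 17/25 of Tenant F for value 4×17/25 = 2.72.
Total value = 142.72.

142.72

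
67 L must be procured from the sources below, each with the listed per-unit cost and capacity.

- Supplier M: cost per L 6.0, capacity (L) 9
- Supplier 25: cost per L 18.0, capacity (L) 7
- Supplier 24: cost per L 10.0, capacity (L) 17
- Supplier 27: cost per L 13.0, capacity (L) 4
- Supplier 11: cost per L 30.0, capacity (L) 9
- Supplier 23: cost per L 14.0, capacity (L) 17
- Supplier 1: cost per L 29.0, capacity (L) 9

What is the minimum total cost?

Cheapest first:
Supplier M (6.0): use full 9 — 58 L to go.
Take 17 from Supplier 24 at 10.0 — need 41 more.
Supplier 27 at 13.0: take all 4 L — 37 still needed.
Supplier 23 (14.0): use full 17 — 20 L to go.
Take 7 from Supplier 25 at 18.0 — need 13 more.
Supplier 1 (29.0): use full 9 — 4 L to go.
Supplier 11 (30.0): take the remaining 4 — done.
Cost = 9×6.0 + 17×10.0 + 4×13.0 + 17×14.0 + 7×18.0 + 9×29.0 + 4×30.0 = 1021.

1021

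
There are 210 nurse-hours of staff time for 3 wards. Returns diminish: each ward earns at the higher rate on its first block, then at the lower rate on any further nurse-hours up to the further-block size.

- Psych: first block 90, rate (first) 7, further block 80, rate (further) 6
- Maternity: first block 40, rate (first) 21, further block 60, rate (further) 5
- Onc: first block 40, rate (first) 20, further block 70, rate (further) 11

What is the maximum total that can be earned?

Order all 6 blocks by rate: Maternity/first 21 > Onc/first 20 > Onc/second 11 > Psych/first 7 > Psych/second 6 > Maternity/second 5.
Maternity first at 21: fill all 40 → 170 left.
Onc first at 20: fill all 40 → 130 left.
Onc second at 11: fill all 70 → 60 left.
Psych first at 7: only 60 left, fill 60.
Total = 21×40 + 20×40 + 11×70 + 7×60 = 2830.

2830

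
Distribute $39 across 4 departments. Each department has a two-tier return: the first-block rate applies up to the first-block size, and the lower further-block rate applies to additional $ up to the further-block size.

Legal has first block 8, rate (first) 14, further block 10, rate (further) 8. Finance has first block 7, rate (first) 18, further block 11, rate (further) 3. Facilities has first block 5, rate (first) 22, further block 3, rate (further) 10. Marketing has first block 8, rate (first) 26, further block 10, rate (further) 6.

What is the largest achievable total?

650

Rank every tier by rate: Marketing/first 26 > Facilities/first 22 > Finance/first 18 > Legal/first 14 > Facilities/second 10 > Legal/second 8 > Marketing/second 6 > Finance/second 3.
Marketing first at 26: fill all 8 — 31 left.
Fill Facilities first block (5 at 22) — 26 left.
Finance first at 18: fill all 7 — 19 left.
Legal/first (14): +8 — 11 left.
Facilities/second (10): +3 — 8 left.
Legal/second: +8 of 10 at 8; pool empty.
Total = 26×8 + 22×5 + 18×7 + 14×8 + 10×3 + 8×8 = 650.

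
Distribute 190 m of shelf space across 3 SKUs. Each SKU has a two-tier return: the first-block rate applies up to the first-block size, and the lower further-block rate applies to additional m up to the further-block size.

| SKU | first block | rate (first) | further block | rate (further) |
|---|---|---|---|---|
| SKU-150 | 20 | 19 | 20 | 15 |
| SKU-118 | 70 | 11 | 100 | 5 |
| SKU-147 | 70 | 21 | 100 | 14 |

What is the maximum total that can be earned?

Order all 6 blocks by rate: SKU-147/first 21 > SKU-150/first 19 > SKU-150/second 15 > SKU-147/second 14 > SKU-118/first 11 > SKU-118/second 5.
SKU-147 first at 21: fill all 70 ; 120 left.
Fill SKU-150 first block (20 at 19) ; 100 left.
SKU-150/second (15): +20 ; 80 left.
SKU-147/second: +80 of 100 at 14; pool empty.
Total = 21×70 + 19×20 + 15×20 + 14×80 = 3270.

3270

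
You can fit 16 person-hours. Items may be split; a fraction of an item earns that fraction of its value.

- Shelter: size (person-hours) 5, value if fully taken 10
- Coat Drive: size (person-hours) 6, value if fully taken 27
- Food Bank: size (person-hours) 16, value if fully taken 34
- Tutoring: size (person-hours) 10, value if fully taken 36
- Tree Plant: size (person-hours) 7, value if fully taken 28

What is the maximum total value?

65.8

Sort by value density: Coat Drive 27/6≈4.5, Tree Plant 28/7≈4, Tutoring 36/10≈3.6, Food Bank 34/16≈2.12, Shelter 10/5≈2.
All 6 person-hours of Coat Drive fit (value 27) — 10 remain.
Tree Plant: take in full, 7 person-hours for value 28 — 3 left.
Only 3 person-hours remain; take 3/10 of Tutoring for value 36×3/10 = 10.8.
Total value = 65.8.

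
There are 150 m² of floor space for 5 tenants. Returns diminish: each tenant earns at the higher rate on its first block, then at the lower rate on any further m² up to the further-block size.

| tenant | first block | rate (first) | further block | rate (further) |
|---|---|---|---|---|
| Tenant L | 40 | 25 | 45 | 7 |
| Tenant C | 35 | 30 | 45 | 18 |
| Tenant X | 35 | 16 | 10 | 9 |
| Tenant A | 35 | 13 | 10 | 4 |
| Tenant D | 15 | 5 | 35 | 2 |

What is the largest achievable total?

3340

Treat each block as its own option and order by rate: Tenant C/first 30 > Tenant L/first 25 > Tenant C/second 18 > Tenant X/first 16 > Tenant A/first 13 > Tenant X/second 9 > Tenant L/second 7 > Tenant D/first 5 > Tenant A/second 4 > Tenant D/second 2.
Tenant C first at 30: fill all 35 ; 115 left.
Tenant L/first (25): +40 ; 75 left.
Tenant C/second (18): +45 ; 30 left.
Tenant X first at 16: only 30 left, fill 30.
Total = 30×35 + 25×40 + 18×45 + 16×30 = 3340.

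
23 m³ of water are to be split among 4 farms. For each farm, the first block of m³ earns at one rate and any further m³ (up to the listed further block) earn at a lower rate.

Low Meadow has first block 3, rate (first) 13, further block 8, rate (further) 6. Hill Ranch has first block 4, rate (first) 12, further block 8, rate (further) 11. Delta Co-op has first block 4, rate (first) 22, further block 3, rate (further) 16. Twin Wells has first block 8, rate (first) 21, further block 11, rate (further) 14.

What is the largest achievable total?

Order all 8 blocks by rate: Delta Co-op/T1 22 > Twin Wells/T1 21 > Delta Co-op/T2 16 > Twin Wells/T2 14 > Low Meadow/T1 13 > Hill Ranch/T1 12 > Hill Ranch/T2 11 > Low Meadow/T2 6.
Fill Delta Co-op T1 block (4 at 22) → 19 left.
Twin Wells/T1 (21): +8 → 11 left.
Delta Co-op T2 at 16: fill all 3 → 8 left.
Twin Wells T2 at 14: only 8 left, fill 8.
Total = 22×4 + 21×8 + 16×3 + 14×8 = 416.

416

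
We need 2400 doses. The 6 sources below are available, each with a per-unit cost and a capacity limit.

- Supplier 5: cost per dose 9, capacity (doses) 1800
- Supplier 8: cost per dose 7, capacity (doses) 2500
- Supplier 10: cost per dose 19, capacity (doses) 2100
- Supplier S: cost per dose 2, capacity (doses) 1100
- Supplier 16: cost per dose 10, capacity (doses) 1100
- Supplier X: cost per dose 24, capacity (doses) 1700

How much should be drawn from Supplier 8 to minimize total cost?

Use sources in increasing cost order.
Take 1100 from Supplier S at 2 → need 1300 more.
Take 1300 from Supplier 8 at 7 to finish.
Supplier 5, Supplier 16, Supplier 10, Supplier X: unused.

1300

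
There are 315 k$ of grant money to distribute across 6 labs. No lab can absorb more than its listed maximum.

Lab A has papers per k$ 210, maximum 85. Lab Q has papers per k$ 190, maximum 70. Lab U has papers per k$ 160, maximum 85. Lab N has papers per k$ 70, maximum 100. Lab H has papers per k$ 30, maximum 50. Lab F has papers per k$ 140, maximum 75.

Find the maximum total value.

55250

Rank by papers per k$: Lab A 210 > Lab Q 190 > Lab U 160 > Lab F 140 > Lab N 70 > Lab H 30.
Lab A takes 85 to reach its cap of 85 ; 230 left.
Give Lab Q 70 to hit its cap of 70 ; 160 left.
Lab U: +85 to 85 (cap) ; 75 left.
Lab F: +75 to 75 (cap) ; 0 left.
Total = 210×85 + 190×70 + 160×85 + 140×75 = 55250.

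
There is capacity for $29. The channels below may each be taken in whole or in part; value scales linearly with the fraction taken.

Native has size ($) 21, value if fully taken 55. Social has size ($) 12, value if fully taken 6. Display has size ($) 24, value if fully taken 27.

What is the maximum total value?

Best value per unit of size first: Native 55/21≈2.62, Display 27/24≈1.12, Social 6/12≈0.5.
Native: take in full, 21 $ for value 55 → 8 left.
Fill the last 8 $ with part of Display: 8/24 of it earns 9.
Total value = 64.

64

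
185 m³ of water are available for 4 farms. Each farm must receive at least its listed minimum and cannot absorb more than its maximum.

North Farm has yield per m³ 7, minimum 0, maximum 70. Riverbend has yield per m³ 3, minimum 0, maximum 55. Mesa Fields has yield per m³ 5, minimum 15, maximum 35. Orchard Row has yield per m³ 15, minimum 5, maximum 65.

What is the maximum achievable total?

1685

Meeting every minimum uses 0+0+15+5 = 20 m³, leaving 165.
Rank by yield per m³: Orchard Row 15 > North Farm 7 > Mesa Fields 5 > Riverbend 3.
Give Orchard Row 60 more to hit its cap of 65 — 105 left.
North Farm: +70 to 70 (cap) — 35 left.
Give Mesa Fields 20 more to hit its cap of 35 — 15 left.
Only 15 left; Riverbend takes them to reach 15.
Total = 7×70 + 3×15 + 5×35 + 15×65 = 1685.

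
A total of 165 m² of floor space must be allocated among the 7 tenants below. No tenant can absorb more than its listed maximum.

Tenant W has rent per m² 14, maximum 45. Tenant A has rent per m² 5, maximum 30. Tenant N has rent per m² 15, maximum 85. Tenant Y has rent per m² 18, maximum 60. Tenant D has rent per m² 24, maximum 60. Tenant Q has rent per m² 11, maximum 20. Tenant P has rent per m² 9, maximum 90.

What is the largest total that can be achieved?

Rank by rent per m²: Tenant D 24 > Tenant Y 18 > Tenant N 15 > Tenant W 14 > Tenant Q 11 > Tenant P 9 > Tenant A 5.
Tenant D: +60 to 60 (cap) — 105 left.
Tenant Y takes 60 to reach its cap of 60 — 45 left.
Only 45 left; Tenant N takes them to reach 45.
Total = 15×45 + 18×60 + 24×60 = 3195.

3195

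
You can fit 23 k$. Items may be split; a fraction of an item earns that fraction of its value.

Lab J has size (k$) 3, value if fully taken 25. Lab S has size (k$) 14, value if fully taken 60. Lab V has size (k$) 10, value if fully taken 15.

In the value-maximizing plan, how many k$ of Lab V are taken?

Best value per unit of size first: Lab J 25/3≈8.33, Lab S 60/14≈4.29, Lab V 15/10≈1.5.
All 3 k$ of Lab J fit (value 25) ; 20 remain.
All 14 k$ of Lab S fit (value 60) ; 6 remain.
Only 6 k$ remain; take 6/10 of Lab V for value 15×6/10 = 9.

6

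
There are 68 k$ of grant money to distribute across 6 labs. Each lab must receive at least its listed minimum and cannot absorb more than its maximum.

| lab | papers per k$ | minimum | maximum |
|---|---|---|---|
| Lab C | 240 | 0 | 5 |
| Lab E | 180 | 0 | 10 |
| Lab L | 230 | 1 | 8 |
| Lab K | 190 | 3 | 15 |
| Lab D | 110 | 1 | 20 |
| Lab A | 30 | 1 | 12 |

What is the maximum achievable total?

Meeting every minimum uses 0+0+1+3+1+1 = 6 k$, leaving 62.
Order the labs by papers per k$: Lab C 240 > Lab L 230 > Lab K 190 > Lab E 180 > Lab D 110 > Lab A 30.
Lab C takes 5 more to reach its cap of 5 ; 57 left.
Lab L: +7 to 8 (cap) ; 50 left.
Lab K takes 12 more to reach its cap of 15 ; 38 left.
Lab E takes 10 more to reach its cap of 10 ; 28 left.
Lab D: +19 to 20 (cap) ; 9 left.
Lab A has room for 11 more but only 9 remain, so it gets 10.
Total = 240×5 + 180×10 + 230×8 + 190×15 + 110×20 + 30×10 = 10190.

10190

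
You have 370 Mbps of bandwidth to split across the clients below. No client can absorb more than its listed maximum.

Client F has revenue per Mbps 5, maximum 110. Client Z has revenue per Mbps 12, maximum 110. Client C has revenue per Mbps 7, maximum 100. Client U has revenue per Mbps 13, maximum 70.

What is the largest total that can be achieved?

Order the clients by revenue per Mbps: Client U 13 > Client Z 12 > Client C 7 > Client F 5.
Give Client U 70 to hit its cap of 70 — 300 left.
Give Client Z 110 to hit its cap of 110 — 190 left.
Client C takes 100 to reach its cap of 100 — 90 left.
Only 90 left; Client F takes them to reach 90.
Total = 5×90 + 12×110 + 7×100 + 13×70 = 3380.

3380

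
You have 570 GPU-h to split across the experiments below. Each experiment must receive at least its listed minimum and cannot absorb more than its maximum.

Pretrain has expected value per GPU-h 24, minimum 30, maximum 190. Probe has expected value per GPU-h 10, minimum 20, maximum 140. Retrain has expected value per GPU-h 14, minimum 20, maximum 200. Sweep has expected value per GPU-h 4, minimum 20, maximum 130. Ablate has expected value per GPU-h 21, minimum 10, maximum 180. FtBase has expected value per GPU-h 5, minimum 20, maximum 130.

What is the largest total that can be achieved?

Meeting every minimum uses 30+20+20+20+10+20 = 120 GPU-h, leaving 450.
Rank by expected value per GPU-h: Pretrain 24 > Ablate 21 > Retrain 14 > Probe 10 > FtBase 5 > Sweep 4.
Pretrain takes 160 more to reach its cap of 190 — 290 left.
Give Ablate 170 more to hit its cap of 180 — 120 left.
Only 120 left; Retrain takes them to reach 140.
Total = 24×190 + 10×20 + 14×140 + 4×20 + 21×180 + 5×20 = 10680.

10680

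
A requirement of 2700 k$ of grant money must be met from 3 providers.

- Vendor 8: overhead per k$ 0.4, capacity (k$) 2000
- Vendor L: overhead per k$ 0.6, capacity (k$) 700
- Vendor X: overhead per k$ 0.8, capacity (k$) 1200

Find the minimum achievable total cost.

Use providers in increasing cost order.
Take 2000 from Vendor 8 at 0.4 ; need 700 more.
Take 700 from Vendor L at 0.6 ; need 0 more.
Vendor X: unused.
Cost = 2000×0.4 + 700×0.6 = 1220.

1220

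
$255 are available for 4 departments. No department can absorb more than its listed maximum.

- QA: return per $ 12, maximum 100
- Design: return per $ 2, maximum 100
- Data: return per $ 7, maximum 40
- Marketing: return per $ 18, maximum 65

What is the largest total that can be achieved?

2750

Order the departments by return per $: Marketing 18 > QA 12 > Data 7 > Design 2.
Give Marketing 65 to hit its cap of 65 — 190 left.
Give QA 100 to hit its cap of 100 — 90 left.
Data: +40 to 40 (cap) — 50 left.
Only 50 left; Design takes them to reach 50.
Total = 12×100 + 2×50 + 7×40 + 18×65 = 2750.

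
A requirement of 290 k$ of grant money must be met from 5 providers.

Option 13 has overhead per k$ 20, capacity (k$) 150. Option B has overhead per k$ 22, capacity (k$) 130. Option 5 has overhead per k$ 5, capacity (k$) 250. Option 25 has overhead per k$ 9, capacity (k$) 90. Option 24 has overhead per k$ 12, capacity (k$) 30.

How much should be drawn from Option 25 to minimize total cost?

Fill from the cheapest provider first.
Option 5 at 5: take all 250 k$ → 40 still needed.
Take 40 from Option 25 at 9 to finish.
Option 24, Option 13, Option B: unused.

40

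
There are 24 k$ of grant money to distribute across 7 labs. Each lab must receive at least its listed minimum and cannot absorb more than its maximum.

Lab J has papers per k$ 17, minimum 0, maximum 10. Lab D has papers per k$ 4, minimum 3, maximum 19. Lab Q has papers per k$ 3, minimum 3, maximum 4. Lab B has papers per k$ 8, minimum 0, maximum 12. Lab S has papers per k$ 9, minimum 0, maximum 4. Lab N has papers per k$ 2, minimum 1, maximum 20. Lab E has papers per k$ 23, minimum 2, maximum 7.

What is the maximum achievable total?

Meeting every minimum uses 0+3+3+0+0+1+2 = 9 k$, leaving 15.
Highest papers per k$ first: Lab E 23 > Lab J 17 > Lab S 9 > Lab B 8 > Lab D 4 > Lab Q 3 > Lab N 2.
Lab E: +5 to 7 (cap) ; 10 left.
Lab J takes 10 more to reach its cap of 10 ; 0 left.
Total = 17×10 + 4×3 + 3×3 + 2×1 + 23×7 = 354.

354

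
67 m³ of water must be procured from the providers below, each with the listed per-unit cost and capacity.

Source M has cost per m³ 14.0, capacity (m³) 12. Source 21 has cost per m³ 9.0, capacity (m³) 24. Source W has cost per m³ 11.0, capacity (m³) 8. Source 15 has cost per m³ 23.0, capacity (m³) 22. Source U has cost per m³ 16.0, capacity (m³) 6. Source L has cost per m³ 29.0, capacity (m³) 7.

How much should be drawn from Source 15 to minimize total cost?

Fill from the cheapest provider first.
Take 24 from Source 21 at 9.0 ; need 43 more.
Source W (11.0): use full 8 ; 35 m³ to go.
Source M (14.0): use full 12 ; 23 m³ to go.
Take 6 from Source U at 16.0 ; need 17 more.
Take 17 from Source 15 at 23.0 to finish.
Source L: unused.

17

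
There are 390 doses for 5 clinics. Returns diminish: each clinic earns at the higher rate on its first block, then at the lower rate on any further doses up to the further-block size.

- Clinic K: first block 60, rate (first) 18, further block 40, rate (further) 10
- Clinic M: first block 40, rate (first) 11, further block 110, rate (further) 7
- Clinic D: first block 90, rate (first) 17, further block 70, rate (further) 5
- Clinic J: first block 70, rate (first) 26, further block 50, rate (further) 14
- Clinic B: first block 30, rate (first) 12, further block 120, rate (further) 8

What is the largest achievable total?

6410

Rank every tier by rate: Clinic J/tier1 26 > Clinic K/tier1 18 > Clinic D/tier1 17 > Clinic J/tier2 14 > Clinic B/tier1 12 > Clinic M/tier1 11 > Clinic K/tier2 10 > Clinic B/tier2 8 > Clinic M/tier2 7 > Clinic D/tier2 5.
Clinic J/tier1 (26): +70 — 320 left.
Clinic K/tier1 (18): +60 — 260 left.
Fill Clinic D tier1 block (90 at 17) — 170 left.
Clinic J/tier2 (14): +50 — 120 left.
Clinic B/tier1 (12): +30 — 90 left.
Clinic M/tier1 (11): +40 — 50 left.
Clinic K tier2 at 10: fill all 40 — 10 left.
10 remain; put them into Clinic B tier2 at 8.
Total = 26×70 + 18×60 + 17×90 + 14×50 + 12×30 + 11×40 + 10×40 + 8×10 = 6410.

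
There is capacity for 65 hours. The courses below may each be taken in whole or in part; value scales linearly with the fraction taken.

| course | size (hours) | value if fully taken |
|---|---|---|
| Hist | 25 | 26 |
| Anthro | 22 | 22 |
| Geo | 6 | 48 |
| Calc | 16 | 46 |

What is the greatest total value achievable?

Sort by value density: Geo 48/6≈8, Calc 46/16≈2.88, Hist 26/25≈1.04, Anthro 22/22≈1.
All 6 hours of Geo fit (value 48) → 59 remain.
Calc: take in full, 16 hours for value 46 → 43 left.
All 25 hours of Hist fit (value 26) → 18 remain.
18 hours left: a 18/22 share of Anthro gives 22×18/22 = 18.
Total value = 138.

138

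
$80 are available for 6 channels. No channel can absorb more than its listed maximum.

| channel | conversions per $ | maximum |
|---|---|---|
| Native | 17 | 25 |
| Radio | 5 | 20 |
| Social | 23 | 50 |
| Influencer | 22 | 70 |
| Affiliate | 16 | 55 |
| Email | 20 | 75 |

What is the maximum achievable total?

1810

Order the channels by conversions per $: Social 23 > Influencer 22 > Email 20 > Native 17 > Affiliate 16 > Radio 5.
Give Social 50 to hit its cap of 50 ; 30 left.
Influencer has room for 70 but only 30 remain, so it gets 30.
Total = 23×50 + 22×30 = 1810.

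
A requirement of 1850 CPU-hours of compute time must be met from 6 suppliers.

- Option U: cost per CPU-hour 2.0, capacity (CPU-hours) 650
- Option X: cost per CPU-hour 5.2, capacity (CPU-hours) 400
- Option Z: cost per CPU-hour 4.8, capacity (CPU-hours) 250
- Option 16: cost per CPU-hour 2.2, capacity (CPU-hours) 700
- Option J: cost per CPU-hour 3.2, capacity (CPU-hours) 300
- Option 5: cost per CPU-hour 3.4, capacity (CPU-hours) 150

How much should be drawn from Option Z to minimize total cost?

50

Cheapest first:
Take 650 from Option U at 2.0 — need 1200 more.
Option 16 at 2.2: take all 700 CPU-hours — 500 still needed.
Take 300 from Option J at 3.2 — need 200 more.
Option 5 (3.4): use full 150 — 50 CPU-hours to go.
Take 50 from Option Z at 4.8 to finish.
Option X: unused.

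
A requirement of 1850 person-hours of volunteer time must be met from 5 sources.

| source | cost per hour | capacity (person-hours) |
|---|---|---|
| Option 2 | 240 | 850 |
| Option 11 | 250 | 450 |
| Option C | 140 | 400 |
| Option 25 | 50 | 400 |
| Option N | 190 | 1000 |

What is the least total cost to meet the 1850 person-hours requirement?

Fill from the cheapest source first.
Option 25 at 50: take all 400 person-hours — 1450 still needed.
Option C (140): use full 400 — 1050 person-hours to go.
Option N at 190: take all 1000 person-hours — 50 still needed.
Option 2 (240): take the remaining 50 — done.
Option 11: unused.
Cost = 400×50 + 400×140 + 1000×190 + 50×240 = 278000.

278000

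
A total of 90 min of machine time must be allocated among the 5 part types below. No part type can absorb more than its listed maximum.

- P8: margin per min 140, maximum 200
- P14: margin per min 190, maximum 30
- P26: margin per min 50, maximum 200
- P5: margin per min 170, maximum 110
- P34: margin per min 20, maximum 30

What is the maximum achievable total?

Rank by margin per min: P14 190 > P5 170 > P8 140 > P26 50 > P34 20.
Give P14 30 to hit its cap of 30 — 60 left.
P5: +60 (room for 110) → 60. Pool exhausted.
Total = 190×30 + 170×60 = 15900.

15900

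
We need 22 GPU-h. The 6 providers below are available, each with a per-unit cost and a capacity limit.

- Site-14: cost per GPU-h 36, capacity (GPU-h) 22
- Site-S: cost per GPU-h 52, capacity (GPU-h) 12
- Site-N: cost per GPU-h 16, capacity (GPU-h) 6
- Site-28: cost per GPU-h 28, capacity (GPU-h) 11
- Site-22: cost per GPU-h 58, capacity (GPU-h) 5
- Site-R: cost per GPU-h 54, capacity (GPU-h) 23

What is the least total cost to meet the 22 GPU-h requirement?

Fill from the cheapest provider first.
Site-N (16): use full 6 — 16 GPU-h to go.
Take 11 from Site-28 at 28 — need 5 more.
Take 5 from Site-14 at 36 to finish.
Site-S, Site-R, Site-22: unused.
Cost = 6×16 + 11×28 + 5×36 = 584.

584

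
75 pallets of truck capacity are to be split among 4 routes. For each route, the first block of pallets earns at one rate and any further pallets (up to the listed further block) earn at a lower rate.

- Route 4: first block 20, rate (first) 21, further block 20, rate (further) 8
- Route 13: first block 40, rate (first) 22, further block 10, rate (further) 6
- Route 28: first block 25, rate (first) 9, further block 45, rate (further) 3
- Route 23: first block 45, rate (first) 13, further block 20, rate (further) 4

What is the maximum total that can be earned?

1495

Rank every tier by rate: Route 13/tier1 22 > Route 4/tier1 21 > Route 23/tier1 13 > Route 28/tier1 9 > Route 4/tier2 8 > Route 13/tier2 6 > Route 23/tier2 4 > Route 28/tier2 3.
Route 13/tier1 (22): +40 → 35 left.
Route 4 tier1 at 21: fill all 20 → 15 left.
Route 23 tier1 at 13: only 15 left, fill 15.
Total = 22×40 + 21×20 + 13×15 = 1495.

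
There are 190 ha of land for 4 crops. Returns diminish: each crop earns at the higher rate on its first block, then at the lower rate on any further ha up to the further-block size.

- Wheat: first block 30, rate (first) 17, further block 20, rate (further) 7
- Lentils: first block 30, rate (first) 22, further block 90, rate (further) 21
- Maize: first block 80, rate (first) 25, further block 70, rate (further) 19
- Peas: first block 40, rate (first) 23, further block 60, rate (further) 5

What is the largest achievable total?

4420

Rank every tier by rate: Maize/first 25 > Peas/first 23 > Lentils/first 22 > Lentils/second 21 > Maize/second 19 > Wheat/first 17 > Wheat/second 7 > Peas/second 5.
Maize/first (25): +80 → 110 left.
Peas first at 23: fill all 40 → 70 left.
Lentils/first (22): +30 → 40 left.
40 remain; put them into Lentils second at 21.
Total = 25×80 + 23×40 + 22×30 + 21×40 = 4420.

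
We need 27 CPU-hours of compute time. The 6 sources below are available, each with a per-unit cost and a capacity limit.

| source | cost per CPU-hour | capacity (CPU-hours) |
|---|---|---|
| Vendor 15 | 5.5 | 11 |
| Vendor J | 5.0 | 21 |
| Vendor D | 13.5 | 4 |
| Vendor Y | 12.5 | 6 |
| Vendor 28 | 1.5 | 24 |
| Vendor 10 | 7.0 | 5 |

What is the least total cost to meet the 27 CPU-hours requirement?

Use sources in increasing cost order.
Vendor 28 (1.5): use full 24 ; 3 CPU-hours to go.
Vendor J at 5.0: take 3 of its 21 ; requirement met.
Vendor 15, Vendor 10, Vendor Y, Vendor D: unused.
Cost = 24×1.5 + 3×5.0 = 51.

51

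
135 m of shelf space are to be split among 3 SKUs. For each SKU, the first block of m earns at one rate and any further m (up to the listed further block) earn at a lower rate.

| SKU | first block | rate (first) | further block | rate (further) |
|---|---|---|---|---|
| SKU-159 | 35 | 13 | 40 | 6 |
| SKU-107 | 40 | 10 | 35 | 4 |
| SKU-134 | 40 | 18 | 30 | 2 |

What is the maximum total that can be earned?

1695

Treat each block as its own option and order by rate: SKU-134/first 18 > SKU-159/first 13 > SKU-107/first 10 > SKU-159/second 6 > SKU-107/second 4 > SKU-134/second 2.
SKU-134/first (18): +40 → 95 left.
Fill SKU-159 first block (35 at 13) → 60 left.
SKU-107 first at 10: fill all 40 → 20 left.
SKU-159 second at 6: only 20 left, fill 20.
Total = 18×40 + 13×35 + 10×40 + 6×20 = 1695.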